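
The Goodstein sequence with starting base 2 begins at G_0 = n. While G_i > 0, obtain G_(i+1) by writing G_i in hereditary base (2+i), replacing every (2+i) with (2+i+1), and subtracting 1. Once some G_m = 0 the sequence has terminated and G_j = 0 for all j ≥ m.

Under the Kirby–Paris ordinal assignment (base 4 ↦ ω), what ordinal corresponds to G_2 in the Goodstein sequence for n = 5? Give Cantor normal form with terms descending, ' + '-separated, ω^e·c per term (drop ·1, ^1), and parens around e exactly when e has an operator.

step 0: 5 = 2^2 + 1; sub 3 for 2: 3^3 + 1; = 28; G_1 = 28−1 = 27
step 1: 27 = 3^3; sub 4 for 3: 4^4; = 256; G_2 = 256−1 = 255
step 2: 255 = 3·4^3 + 3·4^2 + 3·4 + 3; sub 5 for 4: 3·5^3 + 3·5^2 + 3·5 + 3; = 468; G_3 = 468−1 = 467

ω^3·3 + ω^2·3 + ω·3 + 3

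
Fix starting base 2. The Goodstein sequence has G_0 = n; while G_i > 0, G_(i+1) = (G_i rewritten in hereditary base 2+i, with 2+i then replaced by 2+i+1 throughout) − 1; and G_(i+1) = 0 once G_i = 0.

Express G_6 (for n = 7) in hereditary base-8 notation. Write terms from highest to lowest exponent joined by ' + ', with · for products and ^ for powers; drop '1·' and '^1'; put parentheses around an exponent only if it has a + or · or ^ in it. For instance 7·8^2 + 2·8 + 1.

7 —HB2→ 2^2 + 2 + 1 —bump→ 3^3 + 3 + 1 = 31 —(−1)→ 30
30 —HB3→ 3^3 + 3 —bump→ 4^4 + 4 = 260 —(−1)→ 259
259 —HB4→ 4^4 + 3 —bump→ 5^5 + 3 = 3128 —(−1)→ 3127
3127 —HB5→ 5^5 + 2 —bump→ 6^6 + 2 = 46658 —(−1)→ 46657
46657 —HB6→ 6^6 + 1 —bump→ 7^7 + 1 = 823544 —(−1)→ 823543
823543 —HB7→ 7^7 —bump→ 8^8 = 16777216 —(−1)→ 16777215
16777215 —HB8→ 7·8^7 + 7·8^6 + 7·8^5 + 7·8^4 + 7·8^3 + 7·8^2 + 7·8 + 7 —bump→ 7·9^7 + 7·9^6 + 7·9^5 + 7·9^4 + 7·9^3 + 7·9^2 + 7·9 + 7 = 37665880 —(−1)→ 37665879

7·8^7 + 7·8^6 + 7·8^5 + 7·8^4 + 7·8^3 + 7·8^2 + 7·8 + 7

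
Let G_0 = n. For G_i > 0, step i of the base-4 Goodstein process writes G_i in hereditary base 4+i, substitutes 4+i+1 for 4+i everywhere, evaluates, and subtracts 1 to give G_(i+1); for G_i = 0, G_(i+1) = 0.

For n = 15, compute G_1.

[0] 15 ≡ 3·4 + 3 (base 4). Lift 5: 18. −1: 17.
[1] 17 ≡ 3·5 + 2 (base 5). Lift 6: 20. −1: 19.

17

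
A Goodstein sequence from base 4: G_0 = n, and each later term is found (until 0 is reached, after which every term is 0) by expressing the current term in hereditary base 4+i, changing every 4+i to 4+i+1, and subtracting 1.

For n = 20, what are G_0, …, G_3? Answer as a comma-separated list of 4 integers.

20, 29, 39, 51

[0] 20 ≡ 4^2 + 4 (base 4). Lift 5: 30. −1: 29.
[1] 29 ≡ 5^2 + 4 (base 5). Lift 6: 40. −1: 39.
[2] 39 ≡ 6^2 + 3 (base 6). Lift 7: 52. −1: 51.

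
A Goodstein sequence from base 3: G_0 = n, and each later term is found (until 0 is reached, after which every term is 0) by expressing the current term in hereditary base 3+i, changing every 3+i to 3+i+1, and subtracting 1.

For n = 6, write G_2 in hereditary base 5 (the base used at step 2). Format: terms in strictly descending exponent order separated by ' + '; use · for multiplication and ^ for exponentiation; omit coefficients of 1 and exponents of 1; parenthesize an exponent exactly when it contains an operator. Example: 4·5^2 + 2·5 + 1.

6 —HB3→ 2·3 —bump→ 2·4 = 8 —(−1)→ 7
7 —HB4→ 4 + 3 —bump→ 5 + 3 = 8 —(−1)→ 7
7 —HB5→ 5 + 2 —bump→ 6 + 2 = 8 —(−1)→ 7

5 + 2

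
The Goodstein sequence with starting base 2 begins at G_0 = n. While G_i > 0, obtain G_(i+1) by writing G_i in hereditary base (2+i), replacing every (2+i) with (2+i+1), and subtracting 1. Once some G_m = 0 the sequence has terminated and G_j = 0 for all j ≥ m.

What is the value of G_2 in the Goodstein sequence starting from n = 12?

[0] 12 ≡ 2^(2 + 1) + 2^2 (base 2). Lift 3: 108. −1: 107.
[1] 107 ≡ 3^(3 + 1) + 2·3^2 + 2·3 + 2 (base 3). Lift 4: 1066. −1: 1065.

1065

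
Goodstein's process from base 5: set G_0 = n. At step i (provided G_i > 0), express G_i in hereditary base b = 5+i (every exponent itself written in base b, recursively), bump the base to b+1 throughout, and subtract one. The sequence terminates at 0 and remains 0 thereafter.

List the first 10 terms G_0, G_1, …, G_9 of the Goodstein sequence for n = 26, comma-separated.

26, 36, 48, 53, 58, 63, 68, 73, 78, 83

G_0=26  [base 5] 5^2 + 1  →[5↦6]→  6^2 + 1 = 37  −1 ⇒ G_1=36
G_1=36  [base 6] 6^2  →[6↦7]→  7^2 = 49  −1 ⇒ G_2=48
G_2=48  [base 7] 6·7 + 6  →[7↦8]→  6·8 + 6 = 54  −1 ⇒ G_3=53
G_3=53  [base 8] 6·8 + 5  →[8↦9]→  6·9 + 5 = 59  −1 ⇒ G_4=58
G_4=58  [base 9] 6·9 + 4  →[9↦10]→  6·10 + 4 = 64  −1 ⇒ G_5=63
G_5=63  [base 10] 6·10 + 3  →[10↦11]→  6·11 + 3 = 69  −1 ⇒ G_6=68
G_6=68  [base 11] 6·11 + 2  →[11↦12]→  6·12 + 2 = 74  −1 ⇒ G_7=73
G_7=73  [base 12] 6·12 + 1  →[12↦13]→  6·13 + 1 = 79  −1 ⇒ G_8=78
G_8=78  [base 13] 6·13  →[13↦14]→  6·14 = 84  −1 ⇒ G_9=83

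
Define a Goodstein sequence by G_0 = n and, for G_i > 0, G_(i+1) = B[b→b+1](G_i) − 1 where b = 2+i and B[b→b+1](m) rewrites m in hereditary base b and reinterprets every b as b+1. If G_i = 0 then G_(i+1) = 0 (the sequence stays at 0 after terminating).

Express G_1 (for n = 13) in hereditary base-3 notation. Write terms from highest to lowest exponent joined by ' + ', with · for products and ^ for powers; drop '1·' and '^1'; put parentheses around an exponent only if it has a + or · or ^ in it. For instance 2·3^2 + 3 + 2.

13 —HB2→ 2^(2 + 1) + 2^2 + 1 —bump→ 3^(3 + 1) + 3^3 + 1 = 109 —(−1)→ 108
108 —HB3→ 3^(3 + 1) + 3^3 —bump→ 4^(4 + 1) + 4^4 = 1280 —(−1)→ 1279

3^(3 + 1) + 3^3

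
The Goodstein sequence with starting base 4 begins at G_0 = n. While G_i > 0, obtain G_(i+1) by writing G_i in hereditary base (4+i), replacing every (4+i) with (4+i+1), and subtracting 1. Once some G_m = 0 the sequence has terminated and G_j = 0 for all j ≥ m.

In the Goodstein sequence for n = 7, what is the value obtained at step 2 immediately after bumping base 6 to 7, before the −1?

[0] 7 ≡ 4 + 3 (base 4). Lift 5: 8. −1: 7.
[1] 7 ≡ 5 + 2 (base 5). Lift 6: 8. −1: 7.
[2] 7 ≡ 6 + 1 (base 6). Lift 7: 8. −1: 7.

8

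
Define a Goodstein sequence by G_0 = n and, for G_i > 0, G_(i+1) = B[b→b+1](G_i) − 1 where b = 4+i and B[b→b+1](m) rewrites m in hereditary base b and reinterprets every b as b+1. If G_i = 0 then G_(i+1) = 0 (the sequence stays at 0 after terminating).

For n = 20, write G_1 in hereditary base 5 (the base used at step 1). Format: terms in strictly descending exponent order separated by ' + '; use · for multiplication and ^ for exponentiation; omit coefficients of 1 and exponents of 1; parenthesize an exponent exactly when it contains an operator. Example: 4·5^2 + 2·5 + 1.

20 —HB4→ 4^2 + 4 —bump→ 5^2 + 5 = 30 —(−1)→ 29
29 —HB5→ 5^2 + 4 —bump→ 6^2 + 4 = 40 —(−1)→ 39

5^2 + 4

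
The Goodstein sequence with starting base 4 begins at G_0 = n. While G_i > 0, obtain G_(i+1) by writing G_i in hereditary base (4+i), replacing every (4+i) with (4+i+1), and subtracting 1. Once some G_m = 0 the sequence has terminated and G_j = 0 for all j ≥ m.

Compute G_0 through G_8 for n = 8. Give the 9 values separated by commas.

8, 9, 9, 9, 9, 9, 9, 8, 7

8 —HB4→ 2·4 —bump→ 2·5 = 10 —(−1)→ 9
9 —HB5→ 5 + 4 —bump→ 6 + 4 = 10 —(−1)→ 9
9 —HB6→ 6 + 3 —bump→ 7 + 3 = 10 —(−1)→ 9
9 —HB7→ 7 + 2 —bump→ 8 + 2 = 10 —(−1)→ 9
9 —HB8→ 8 + 1 —bump→ 9 + 1 = 10 —(−1)→ 9
9 —HB9→ 9 —bump→ 10 = 10 —(−1)→ 9
9 —HB10→ 9 —bump→ 9 = 9 —(−1)→ 8
8 —HB11→ 8 —bump→ 8 = 8 —(−1)→ 7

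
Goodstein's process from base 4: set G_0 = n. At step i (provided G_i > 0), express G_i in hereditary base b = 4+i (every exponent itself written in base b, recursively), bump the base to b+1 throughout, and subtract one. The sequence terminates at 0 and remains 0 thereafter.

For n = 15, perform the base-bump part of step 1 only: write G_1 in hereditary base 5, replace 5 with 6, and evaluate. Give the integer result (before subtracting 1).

20

G_0=15  [base 4] 3·4 + 3  →[4↦5]→  3·5 + 3 = 18  −1 ⇒ G_1=17
G_1=17  [base 5] 3·5 + 2  →[5↦6]→  3·6 + 2 = 20  −1 ⇒ G_2=19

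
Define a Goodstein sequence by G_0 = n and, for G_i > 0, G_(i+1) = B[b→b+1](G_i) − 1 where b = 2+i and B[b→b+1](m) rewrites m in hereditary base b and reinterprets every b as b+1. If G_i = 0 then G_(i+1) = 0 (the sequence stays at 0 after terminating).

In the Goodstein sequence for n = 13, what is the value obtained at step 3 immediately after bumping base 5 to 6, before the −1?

280712

G_0=13  [base 2] 2^(2 + 1) + 2^2 + 1  →[2↦3]→  3^(3 + 1) + 3^3 + 1 = 109  −1 ⇒ G_1=108
G_1=108  [base 3] 3^(3 + 1) + 3^3  →[3↦4]→  4^(4 + 1) + 4^4 = 1280  −1 ⇒ G_2=1279
G_2=1279  [base 4] 4^(4 + 1) + 3·4^3 + 3·4^2 + 3·4 + 3  →[4↦5]→  5^(5 + 1) + 3·5^3 + 3·5^2 + 3·5 + 3 = 16093  −1 ⇒ G_3=16092
G_3=16092  [base 5] 5^(5 + 1) + 3·5^3 + 3·5^2 + 3·5 + 2  →[5↦6]→  6^(6 + 1) + 3·6^3 + 3·6^2 + 3·6 + 2 = 280712  −1 ⇒ G_4=280711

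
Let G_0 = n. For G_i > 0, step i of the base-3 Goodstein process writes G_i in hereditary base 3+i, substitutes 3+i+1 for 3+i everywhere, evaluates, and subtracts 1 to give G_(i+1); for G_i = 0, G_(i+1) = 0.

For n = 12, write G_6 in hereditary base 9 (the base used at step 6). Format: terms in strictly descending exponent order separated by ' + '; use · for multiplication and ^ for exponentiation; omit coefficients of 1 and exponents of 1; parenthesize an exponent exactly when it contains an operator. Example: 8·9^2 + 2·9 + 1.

7·9 + 6

(0) 12|_3 = 3^2 + 3 ↦ 4^2 + 4|_4 = 20 ⇒ 19
(1) 19|_4 = 4^2 + 3 ↦ 5^2 + 3|_5 = 28 ⇒ 27
(2) 27|_5 = 5^2 + 2 ↦ 6^2 + 2|_6 = 38 ⇒ 37
(3) 37|_6 = 6^2 + 1 ↦ 7^2 + 1|_7 = 50 ⇒ 49
(4) 49|_7 = 7^2 ↦ 8^2|_8 = 64 ⇒ 63
(5) 63|_8 = 7·8 + 7 ↦ 7·9 + 7|_9 = 70 ⇒ 69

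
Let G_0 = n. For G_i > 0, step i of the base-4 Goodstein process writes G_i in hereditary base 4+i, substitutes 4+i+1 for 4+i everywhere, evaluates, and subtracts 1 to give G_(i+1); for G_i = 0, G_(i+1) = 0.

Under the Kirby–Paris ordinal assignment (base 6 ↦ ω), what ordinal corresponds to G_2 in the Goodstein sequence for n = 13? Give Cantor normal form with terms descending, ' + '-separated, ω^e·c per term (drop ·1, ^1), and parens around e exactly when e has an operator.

G_0 = 13. HB_4(13) = 3·4 + 1. Bump = 16. G_1 = 15.
G_1 = 15. HB_5(15) = 3·5. Bump = 18. G_2 = 17.
G_2 = 17. HB_6(17) = 2·6 + 5. Bump = 19. G_3 = 18.

ω·2 + 5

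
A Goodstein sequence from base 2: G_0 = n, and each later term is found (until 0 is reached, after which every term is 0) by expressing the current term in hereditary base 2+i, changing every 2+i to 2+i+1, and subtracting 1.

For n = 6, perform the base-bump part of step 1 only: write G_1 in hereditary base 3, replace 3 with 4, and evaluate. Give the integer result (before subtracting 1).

6 —HB2→ 2^2 + 2 —bump→ 3^3 + 3 = 30 —(−1)→ 29
29 —HB3→ 3^3 + 2 —bump→ 4^4 + 2 = 258 —(−1)→ 257

258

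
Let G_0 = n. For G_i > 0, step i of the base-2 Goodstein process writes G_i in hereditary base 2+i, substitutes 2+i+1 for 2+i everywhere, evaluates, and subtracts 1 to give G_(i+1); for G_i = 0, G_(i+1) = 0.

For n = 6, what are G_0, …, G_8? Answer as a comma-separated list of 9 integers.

6, 29, 257, 3125, 46655, 98039, 187243, 332147, 555551

[0] 6 ≡ 2^2 + 2 (base 2). Lift 3: 30. −1: 29.
[1] 29 ≡ 3^3 + 2 (base 3). Lift 4: 258. −1: 257.
[2] 257 ≡ 4^4 + 1 (base 4). Lift 5: 3126. −1: 3125.
[3] 3125 ≡ 5^5 (base 5). Lift 6: 46656. −1: 46655.
[4] 46655 ≡ 5·6^5 + 5·6^4 + 5·6^3 + 5·6^2 + 5·6 + 5 (base 6). Lift 7: 98040. −1: 98039.
[5] 98039 ≡ 5·7^5 + 5·7^4 + 5·7^3 + 5·7^2 + 5·7 + 4 (base 7). Lift 8: 187244. −1: 187243.
[6] 187243 ≡ 5·8^5 + 5·8^4 + 5·8^3 + 5·8^2 + 5·8 + 3 (base 8). Lift 9: 332148. −1: 332147.
[7] 332147 ≡ 5·9^5 + 5·9^4 + 5·9^3 + 5·9^2 + 5·9 + 2 (base 9). Lift 10: 555552. −1: 555551.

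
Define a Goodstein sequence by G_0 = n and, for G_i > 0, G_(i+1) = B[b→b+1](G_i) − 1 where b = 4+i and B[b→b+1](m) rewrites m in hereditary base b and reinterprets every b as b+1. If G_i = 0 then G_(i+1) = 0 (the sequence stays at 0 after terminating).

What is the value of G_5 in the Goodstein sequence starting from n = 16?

36

step 0: 16 = 4^2; sub 5 for 4: 5^2; = 25; G_1 = 25−1 = 24
step 1: 24 = 4·5 + 4; sub 6 for 5: 4·6 + 4; = 28; G_2 = 28−1 = 27
step 2: 27 = 4·6 + 3; sub 7 for 6: 4·7 + 3; = 31; G_3 = 31−1 = 30
step 3: 30 = 4·7 + 2; sub 8 for 7: 4·8 + 2; = 34; G_4 = 34−1 = 33
step 4: 33 = 4·8 + 1; sub 9 for 8: 4·9 + 1; = 37; G_5 = 37−1 = 36
step 5: 36 = 4·9; sub 10 for 9: 4·10; = 40; G_6 = 40−1 = 39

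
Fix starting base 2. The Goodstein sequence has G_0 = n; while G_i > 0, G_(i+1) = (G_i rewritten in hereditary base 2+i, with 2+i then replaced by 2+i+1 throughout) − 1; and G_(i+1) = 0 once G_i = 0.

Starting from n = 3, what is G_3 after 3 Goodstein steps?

2

base 2: 3 = 2 + 1; at 3: 3 + 1 = 4; next = 3
base 3: 3 = 3; at 4: 4 = 4; next = 3
base 4: 3 = 3; at 5: 3 = 3; next = 2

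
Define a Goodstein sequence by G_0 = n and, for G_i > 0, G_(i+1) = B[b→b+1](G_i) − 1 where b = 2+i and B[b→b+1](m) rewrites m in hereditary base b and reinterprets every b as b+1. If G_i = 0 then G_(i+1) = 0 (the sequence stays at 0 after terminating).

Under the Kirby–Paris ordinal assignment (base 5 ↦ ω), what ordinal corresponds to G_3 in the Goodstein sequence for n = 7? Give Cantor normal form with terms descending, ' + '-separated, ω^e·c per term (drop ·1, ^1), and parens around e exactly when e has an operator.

(0) 7|_2 = 2^2 + 2 + 1 ↦ 3^3 + 3 + 1|_3 = 31 ⇒ 30
(1) 30|_3 = 3^3 + 3 ↦ 4^4 + 4|_4 = 260 ⇒ 259
(2) 259|_4 = 4^4 + 3 ↦ 5^5 + 3|_5 = 3128 ⇒ 3127
(3) 3127|_5 = 5^5 + 2 ↦ 6^6 + 2|_6 = 46658 ⇒ 46657

ω^ω + 2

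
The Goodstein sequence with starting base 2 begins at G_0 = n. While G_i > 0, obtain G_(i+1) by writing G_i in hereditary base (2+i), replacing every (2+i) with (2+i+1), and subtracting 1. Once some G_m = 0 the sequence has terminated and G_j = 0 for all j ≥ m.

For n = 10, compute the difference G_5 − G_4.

(0) 10|_2 = 2^(2 + 1) + 2 ↦ 3^(3 + 1) + 3|_3 = 84 ⇒ 83
(1) 83|_3 = 3^(3 + 1) + 2 ↦ 4^(4 + 1) + 2|_4 = 1026 ⇒ 1025
(2) 1025|_4 = 4^(4 + 1) + 1 ↦ 5^(5 + 1) + 1|_5 = 15626 ⇒ 15625
(3) 15625|_5 = 5^(5 + 1) ↦ 6^(6 + 1)|_6 = 279936 ⇒ 279935
(4) 279935|_6 = 5·6^6 + 5·6^5 + 5·6^4 + 5·6^3 + 5·6^2 + 5·6 + 5 ↦ 5·7^7 + 5·7^5 + 5·7^4 + 5·7^3 + 5·7^2 + 5·7 + 5|_7 = 4215755 ⇒ 4215754

3935819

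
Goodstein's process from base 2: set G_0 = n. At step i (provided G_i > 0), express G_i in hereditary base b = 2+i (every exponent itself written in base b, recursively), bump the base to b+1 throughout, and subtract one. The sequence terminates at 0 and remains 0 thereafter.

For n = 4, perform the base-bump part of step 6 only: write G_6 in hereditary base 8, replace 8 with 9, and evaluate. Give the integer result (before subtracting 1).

(0) 4|_2 = 2^2 ↦ 3^3|_3 = 27 ⇒ 26
(1) 26|_3 = 2·3^2 + 2·3 + 2 ↦ 2·4^2 + 2·4 + 2|_4 = 42 ⇒ 41
(2) 41|_4 = 2·4^2 + 2·4 + 1 ↦ 2·5^2 + 2·5 + 1|_5 = 61 ⇒ 60
(3) 60|_5 = 2·5^2 + 2·5 ↦ 2·6^2 + 2·6|_6 = 84 ⇒ 83
(4) 83|_6 = 2·6^2 + 6 + 5 ↦ 2·7^2 + 7 + 5|_7 = 110 ⇒ 109
(5) 109|_7 = 2·7^2 + 7 + 4 ↦ 2·8^2 + 8 + 4|_8 = 140 ⇒ 139

174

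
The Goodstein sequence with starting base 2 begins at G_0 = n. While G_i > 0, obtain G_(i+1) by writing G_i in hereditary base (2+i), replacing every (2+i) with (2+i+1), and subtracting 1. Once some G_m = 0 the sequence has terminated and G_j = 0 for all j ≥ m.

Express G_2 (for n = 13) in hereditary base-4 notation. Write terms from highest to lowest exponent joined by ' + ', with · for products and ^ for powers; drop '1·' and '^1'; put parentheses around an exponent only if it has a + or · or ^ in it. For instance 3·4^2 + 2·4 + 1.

[0] 13 ≡ 2^(2 + 1) + 2^2 + 1 (base 2). Lift 3: 109. −1: 108.
[1] 108 ≡ 3^(3 + 1) + 3^3 (base 3). Lift 4: 1280. −1: 1279.
[2] 1279 ≡ 4^(4 + 1) + 3·4^3 + 3·4^2 + 3·4 + 3 (base 4). Lift 5: 16093. −1: 16092.

4^(4 + 1) + 3·4^3 + 3·4^2 + 3·4 + 3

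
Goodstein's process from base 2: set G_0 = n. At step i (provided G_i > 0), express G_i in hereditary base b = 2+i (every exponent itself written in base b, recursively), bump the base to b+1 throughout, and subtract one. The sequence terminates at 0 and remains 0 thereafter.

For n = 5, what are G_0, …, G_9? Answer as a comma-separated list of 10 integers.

5, 27, 255, 467, 775, 1197, 1751, 2454, 3325, 4382

step 0: 5 = 2^2 + 1; sub 3 for 2: 3^3 + 1; = 28; G_1 = 28−1 = 27
step 1: 27 = 3^3; sub 4 for 3: 4^4; = 256; G_2 = 256−1 = 255
step 2: 255 = 3·4^3 + 3·4^2 + 3·4 + 3; sub 5 for 4: 3·5^3 + 3·5^2 + 3·5 + 3; = 468; G_3 = 468−1 = 467
step 3: 467 = 3·5^3 + 3·5^2 + 3·5 + 2; sub 6 for 5: 3·6^3 + 3·6^2 + 3·6 + 2; = 776; G_4 = 776−1 = 775
step 4: 775 = 3·6^3 + 3·6^2 + 3·6 + 1; sub 7 for 6: 3·7^3 + 3·7^2 + 3·7 + 1; = 1198; G_5 = 1198−1 = 1197
step 5: 1197 = 3·7^3 + 3·7^2 + 3·7; sub 8 for 7: 3·8^3 + 3·8^2 + 3·8; = 1752; G_6 = 1752−1 = 1751
step 6: 1751 = 3·8^3 + 3·8^2 + 2·8 + 7; sub 9 for 8: 3·9^3 + 3·9^2 + 2·9 + 7; = 2455; G_7 = 2455−1 = 2454
step 7: 2454 = 3·9^3 + 3·9^2 + 2·9 + 6; sub 10 for 9: 3·10^3 + 3·10^2 + 2·10 + 6; = 3326; G_8 = 3326−1 = 3325
step 8: 3325 = 3·10^3 + 3·10^2 + 2·10 + 5; sub 11 for 10: 3·11^3 + 3·11^2 + 2·11 + 5; = 4383; G_9 = 4383−1 = 4382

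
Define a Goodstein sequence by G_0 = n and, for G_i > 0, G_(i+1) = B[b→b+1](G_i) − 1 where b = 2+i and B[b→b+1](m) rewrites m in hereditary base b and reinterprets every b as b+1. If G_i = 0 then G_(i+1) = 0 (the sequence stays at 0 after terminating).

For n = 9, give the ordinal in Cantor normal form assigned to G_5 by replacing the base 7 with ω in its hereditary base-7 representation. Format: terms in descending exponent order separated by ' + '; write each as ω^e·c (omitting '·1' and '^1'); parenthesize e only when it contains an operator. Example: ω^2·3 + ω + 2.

G_0 = 9. HB_2(9) = 2^(2 + 1) + 1. Bump = 82. G_1 = 81.
G_1 = 81. HB_3(81) = 3^(3 + 1). Bump = 1024. G_2 = 1023.
G_2 = 1023. HB_4(1023) = 3·4^4 + 3·4^3 + 3·4^2 + 3·4 + 3. Bump = 9843. G_3 = 9842.
G_3 = 9842. HB_5(9842) = 3·5^5 + 3·5^3 + 3·5^2 + 3·5 + 2. Bump = 140744. G_4 = 140743.
G_4 = 140743. HB_6(140743) = 3·6^6 + 3·6^3 + 3·6^2 + 3·6 + 1. Bump = 2471827. G_5 = 2471826.
G_5 = 2471826. HB_7(2471826) = 3·7^7 + 3·7^3 + 3·7^2 + 3·7. Bump = 50333400. G_6 = 50333399.

ω^ω·3 + ω^3·3 + ω^2·3 + ω·3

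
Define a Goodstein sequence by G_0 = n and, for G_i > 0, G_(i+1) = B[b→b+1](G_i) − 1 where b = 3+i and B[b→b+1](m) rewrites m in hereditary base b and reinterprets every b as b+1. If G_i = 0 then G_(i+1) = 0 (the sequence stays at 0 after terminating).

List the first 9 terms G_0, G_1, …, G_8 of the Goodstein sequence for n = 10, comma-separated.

10, 16, 24, 27, 30, 33, 36, 39, 41

step 0: 10 = 3^2 + 1; sub 4 for 3: 4^2 + 1; = 17; G_1 = 17−1 = 16
step 1: 16 = 4^2; sub 5 for 4: 5^2; = 25; G_2 = 25−1 = 24
step 2: 24 = 4·5 + 4; sub 6 for 5: 4·6 + 4; = 28; G_3 = 28−1 = 27
step 3: 27 = 4·6 + 3; sub 7 for 6: 4·7 + 3; = 31; G_4 = 31−1 = 30
step 4: 30 = 4·7 + 2; sub 8 for 7: 4·8 + 2; = 34; G_5 = 34−1 = 33
step 5: 33 = 4·8 + 1; sub 9 for 8: 4·9 + 1; = 37; G_6 = 37−1 = 36
step 6: 36 = 4·9; sub 10 for 9: 4·10; = 40; G_7 = 40−1 = 39
step 7: 39 = 3·10 + 9; sub 11 for 10: 3·11 + 9; = 42; G_8 = 42−1 = 41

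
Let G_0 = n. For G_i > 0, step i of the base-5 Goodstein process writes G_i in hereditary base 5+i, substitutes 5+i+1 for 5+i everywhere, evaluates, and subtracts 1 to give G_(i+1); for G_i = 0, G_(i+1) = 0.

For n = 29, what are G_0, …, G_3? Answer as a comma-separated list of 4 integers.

29, 39, 51, 65

G_0 = 29. HB_5(29) = 5^2 + 4. Bump = 40. G_1 = 39.
G_1 = 39. HB_6(39) = 6^2 + 3. Bump = 52. G_2 = 51.
G_2 = 51. HB_7(51) = 7^2 + 2. Bump = 66. G_3 = 65.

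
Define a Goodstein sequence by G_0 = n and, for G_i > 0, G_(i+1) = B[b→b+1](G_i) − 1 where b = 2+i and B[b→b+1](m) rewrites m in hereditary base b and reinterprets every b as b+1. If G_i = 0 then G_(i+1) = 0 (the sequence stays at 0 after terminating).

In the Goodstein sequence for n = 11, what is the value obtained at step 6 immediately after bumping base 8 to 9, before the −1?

2749609303

(0) 11|_2 = 2^(2 + 1) + 2 + 1 ↦ 3^(3 + 1) + 3 + 1|_3 = 85 ⇒ 84
(1) 84|_3 = 3^(3 + 1) + 3 ↦ 4^(4 + 1) + 4|_4 = 1028 ⇒ 1027
(2) 1027|_4 = 4^(4 + 1) + 3 ↦ 5^(5 + 1) + 3|_5 = 15628 ⇒ 15627
(3) 15627|_5 = 5^(5 + 1) + 2 ↦ 6^(6 + 1) + 2|_6 = 279938 ⇒ 279937
(4) 279937|_6 = 6^(6 + 1) + 1 ↦ 7^(7 + 1) + 1|_7 = 5764802 ⇒ 5764801
(5) 5764801|_7 = 7^(7 + 1) ↦ 8^(8 + 1)|_8 = 134217728 ⇒ 134217727
(6) 134217727|_8 = 7·8^8 + 7·8^7 + 7·8^6 + 7·8^5 + 7·8^4 + 7·8^3 + 7·8^2 + 7·8 + 7 ↦ 7·9^9 + 7·9^7 + 7·9^6 + 7·9^5 + 7·9^4 + 7·9^3 + 7·9^2 + 7·9 + 7|_9 = 2749609303 ⇒ 2749609302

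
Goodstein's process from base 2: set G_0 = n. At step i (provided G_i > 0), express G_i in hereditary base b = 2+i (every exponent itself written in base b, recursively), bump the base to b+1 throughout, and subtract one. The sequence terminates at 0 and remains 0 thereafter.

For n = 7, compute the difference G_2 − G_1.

229

[0] 7 ≡ 2^2 + 2 + 1 (base 2). Lift 3: 31. −1: 30.
[1] 30 ≡ 3^3 + 3 (base 3). Lift 4: 260. −1: 259.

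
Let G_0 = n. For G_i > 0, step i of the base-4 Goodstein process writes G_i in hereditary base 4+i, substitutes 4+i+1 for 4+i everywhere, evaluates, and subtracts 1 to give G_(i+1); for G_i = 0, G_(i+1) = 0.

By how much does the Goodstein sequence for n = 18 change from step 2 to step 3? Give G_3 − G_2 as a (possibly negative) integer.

12

[0] 18 ≡ 4^2 + 2 (base 4). Lift 5: 27. −1: 26.
[1] 26 ≡ 5^2 + 1 (base 5). Lift 6: 37. −1: 36.
[2] 36 ≡ 6^2 (base 6). Lift 7: 49. −1: 48.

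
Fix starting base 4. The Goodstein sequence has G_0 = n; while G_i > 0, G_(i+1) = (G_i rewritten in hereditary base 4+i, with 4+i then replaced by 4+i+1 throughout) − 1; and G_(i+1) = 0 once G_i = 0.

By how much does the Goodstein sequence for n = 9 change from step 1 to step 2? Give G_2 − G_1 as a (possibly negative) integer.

[0] 9 ≡ 2·4 + 1 (base 4). Lift 5: 11. −1: 10.
[1] 10 ≡ 2·5 (base 5). Lift 6: 12. −1: 11.

1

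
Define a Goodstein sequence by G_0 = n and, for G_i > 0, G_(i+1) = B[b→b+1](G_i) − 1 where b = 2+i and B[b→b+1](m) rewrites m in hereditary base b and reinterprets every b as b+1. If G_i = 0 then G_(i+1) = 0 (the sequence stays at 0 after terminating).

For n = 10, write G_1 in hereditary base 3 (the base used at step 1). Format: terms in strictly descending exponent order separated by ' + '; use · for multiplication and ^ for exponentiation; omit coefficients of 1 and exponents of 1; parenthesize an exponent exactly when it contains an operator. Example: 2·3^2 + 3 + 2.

3^(3 + 1) + 2

G_0=10  [base 2] 2^(2 + 1) + 2  →[2↦3]→  3^(3 + 1) + 3 = 84  −1 ⇒ G_1=83
G_1=83  [base 3] 3^(3 + 1) + 2  →[3↦4]→  4^(4 + 1) + 2 = 1026  −1 ⇒ G_2=1025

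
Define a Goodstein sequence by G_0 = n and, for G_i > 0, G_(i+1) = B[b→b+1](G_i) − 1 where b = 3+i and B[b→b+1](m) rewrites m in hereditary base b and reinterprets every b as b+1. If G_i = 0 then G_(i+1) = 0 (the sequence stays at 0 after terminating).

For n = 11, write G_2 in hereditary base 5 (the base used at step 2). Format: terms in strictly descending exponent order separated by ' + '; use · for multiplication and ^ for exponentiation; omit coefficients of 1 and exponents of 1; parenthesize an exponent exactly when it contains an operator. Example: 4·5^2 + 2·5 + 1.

5^2

step 0: 11 = 3^2 + 2; sub 4 for 3: 4^2 + 2; = 18; G_1 = 18−1 = 17
step 1: 17 = 4^2 + 1; sub 5 for 4: 5^2 + 1; = 26; G_2 = 26−1 = 25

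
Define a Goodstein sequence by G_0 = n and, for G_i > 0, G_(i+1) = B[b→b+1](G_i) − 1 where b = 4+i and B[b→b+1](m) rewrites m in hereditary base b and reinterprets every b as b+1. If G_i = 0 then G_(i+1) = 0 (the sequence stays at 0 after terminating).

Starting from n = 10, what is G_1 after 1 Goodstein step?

[0] 10 ≡ 2·4 + 2 (base 4). Lift 5: 12. −1: 11.
[1] 11 ≡ 2·5 + 1 (base 5). Lift 6: 13. −1: 12.

11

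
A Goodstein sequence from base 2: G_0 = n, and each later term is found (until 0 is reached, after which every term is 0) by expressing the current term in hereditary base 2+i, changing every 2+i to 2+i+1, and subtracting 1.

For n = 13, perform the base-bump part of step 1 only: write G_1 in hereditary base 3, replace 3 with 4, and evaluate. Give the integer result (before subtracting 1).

G_0 = 13. HB_2(13) = 2^(2 + 1) + 2^2 + 1. Bump = 109. G_1 = 108.
G_1 = 108. HB_3(108) = 3^(3 + 1) + 3^3. Bump = 1280. G_2 = 1279.

1280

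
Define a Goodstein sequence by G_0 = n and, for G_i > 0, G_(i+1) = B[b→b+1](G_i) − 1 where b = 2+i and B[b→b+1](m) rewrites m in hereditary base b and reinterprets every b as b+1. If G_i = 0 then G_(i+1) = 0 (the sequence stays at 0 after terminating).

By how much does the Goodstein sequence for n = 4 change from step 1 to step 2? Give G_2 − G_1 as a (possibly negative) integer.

base 2: 4 = 2^2; at 3: 3^3 = 27; next = 26
base 3: 26 = 2·3^2 + 2·3 + 2; at 4: 2·4^2 + 2·4 + 2 = 42; next = 41

15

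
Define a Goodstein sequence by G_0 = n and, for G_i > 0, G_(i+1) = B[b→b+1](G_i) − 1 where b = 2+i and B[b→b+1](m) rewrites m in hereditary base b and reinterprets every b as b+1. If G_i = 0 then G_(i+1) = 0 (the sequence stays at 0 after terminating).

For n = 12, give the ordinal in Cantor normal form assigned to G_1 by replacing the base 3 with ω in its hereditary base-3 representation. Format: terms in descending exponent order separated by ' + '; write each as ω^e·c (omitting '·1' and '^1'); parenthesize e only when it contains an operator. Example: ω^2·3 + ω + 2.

i=0: 12 = 2^(2 + 1) + 2^2 (b=2); 2→3: 3^(3 + 1) + 3^3 = 108; 108−1 = 107
i=1: 107 = 3^(3 + 1) + 2·3^2 + 2·3 + 2 (b=3); 3→4: 4^(4 + 1) + 2·4^2 + 2·4 + 2 = 1066; 1066−1 = 1065

ω^(ω + 1) + ω^2·2 + ω·2 + 2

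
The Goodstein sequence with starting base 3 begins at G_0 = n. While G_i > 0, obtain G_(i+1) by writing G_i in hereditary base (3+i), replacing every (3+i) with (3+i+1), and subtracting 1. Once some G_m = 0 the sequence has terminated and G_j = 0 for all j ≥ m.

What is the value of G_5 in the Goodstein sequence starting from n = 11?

step 0: 11 = 3^2 + 2; sub 4 for 3: 4^2 + 2; = 18; G_1 = 18−1 = 17
step 1: 17 = 4^2 + 1; sub 5 for 4: 5^2 + 1; = 26; G_2 = 26−1 = 25
step 2: 25 = 5^2; sub 6 for 5: 6^2; = 36; G_3 = 36−1 = 35
step 3: 35 = 5·6 + 5; sub 7 for 6: 5·7 + 5; = 40; G_4 = 40−1 = 39
step 4: 39 = 5·7 + 4; sub 8 for 7: 5·8 + 4; = 44; G_5 = 44−1 = 43
step 5: 43 = 5·8 + 3; sub 9 for 8: 5·9 + 3; = 48; G_6 = 48−1 = 47

43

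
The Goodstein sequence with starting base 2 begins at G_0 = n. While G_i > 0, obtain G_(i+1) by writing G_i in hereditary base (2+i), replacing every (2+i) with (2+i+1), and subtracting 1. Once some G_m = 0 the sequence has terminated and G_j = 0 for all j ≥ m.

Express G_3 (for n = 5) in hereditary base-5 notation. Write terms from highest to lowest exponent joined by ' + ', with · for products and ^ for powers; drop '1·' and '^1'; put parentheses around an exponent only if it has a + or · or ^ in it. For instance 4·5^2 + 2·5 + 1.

[0] 5 ≡ 2^2 + 1 (base 2). Lift 3: 28. −1: 27.
[1] 27 ≡ 3^3 (base 3). Lift 4: 256. −1: 255.
[2] 255 ≡ 3·4^3 + 3·4^2 + 3·4 + 3 (base 4). Lift 5: 468. −1: 467.
[3] 467 ≡ 3·5^3 + 3·5^2 + 3·5 + 2 (base 5). Lift 6: 776. −1: 775.

3·5^3 + 3·5^2 + 3·5 + 2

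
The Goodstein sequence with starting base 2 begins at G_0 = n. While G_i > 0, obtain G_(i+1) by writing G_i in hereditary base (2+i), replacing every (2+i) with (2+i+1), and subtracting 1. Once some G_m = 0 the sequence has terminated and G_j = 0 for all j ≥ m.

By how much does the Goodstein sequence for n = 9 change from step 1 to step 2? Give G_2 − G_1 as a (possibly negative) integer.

942

i=0: 9 = 2^(2 + 1) + 1 (b=2); 2→3: 3^(3 + 1) + 1 = 82; 82−1 = 81
i=1: 81 = 3^(3 + 1) (b=3); 3→4: 4^(4 + 1) = 1024; 1024−1 = 1023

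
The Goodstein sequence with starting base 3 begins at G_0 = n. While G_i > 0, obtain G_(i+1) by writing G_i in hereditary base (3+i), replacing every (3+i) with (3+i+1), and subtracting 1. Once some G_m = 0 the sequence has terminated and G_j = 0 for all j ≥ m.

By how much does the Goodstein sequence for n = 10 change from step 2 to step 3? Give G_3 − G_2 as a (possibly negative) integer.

3

base 3: 10 = 3^2 + 1; at 4: 4^2 + 1 = 17; next = 16
base 4: 16 = 4^2; at 5: 5^2 = 25; next = 24
base 5: 24 = 4·5 + 4; at 6: 4·6 + 4 = 28; next = 27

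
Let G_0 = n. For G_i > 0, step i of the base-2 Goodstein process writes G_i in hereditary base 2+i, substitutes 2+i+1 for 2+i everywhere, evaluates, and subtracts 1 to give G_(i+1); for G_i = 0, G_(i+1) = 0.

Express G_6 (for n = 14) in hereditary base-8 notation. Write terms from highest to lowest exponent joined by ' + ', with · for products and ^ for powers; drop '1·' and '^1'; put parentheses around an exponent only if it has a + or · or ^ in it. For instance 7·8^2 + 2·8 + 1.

8^(8 + 1) + 5·8^5 + 5·8^4 + 5·8^3 + 5·8^2 + 5·8 + 3

[0] 14 ≡ 2^(2 + 1) + 2^2 + 2 (base 2). Lift 3: 111. −1: 110.
[1] 110 ≡ 3^(3 + 1) + 3^3 + 2 (base 3). Lift 4: 1282. −1: 1281.
[2] 1281 ≡ 4^(4 + 1) + 4^4 + 1 (base 4). Lift 5: 18751. −1: 18750.
[3] 18750 ≡ 5^(5 + 1) + 5^5 (base 5). Lift 6: 326592. −1: 326591.
[4] 326591 ≡ 6^(6 + 1) + 5·6^5 + 5·6^4 + 5·6^3 + 5·6^2 + 5·6 + 5 (base 6). Lift 7: 5862841. −1: 5862840.
[5] 5862840 ≡ 7^(7 + 1) + 5·7^5 + 5·7^4 + 5·7^3 + 5·7^2 + 5·7 + 4 (base 7). Lift 8: 134404972. −1: 134404971.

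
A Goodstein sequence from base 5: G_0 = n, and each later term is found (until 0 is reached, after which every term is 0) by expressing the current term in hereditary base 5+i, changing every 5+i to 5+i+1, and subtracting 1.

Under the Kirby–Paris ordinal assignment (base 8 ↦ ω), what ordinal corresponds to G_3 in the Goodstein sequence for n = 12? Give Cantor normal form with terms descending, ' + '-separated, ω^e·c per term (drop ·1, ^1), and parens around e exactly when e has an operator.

ω + 7

12 —HB5→ 2·5 + 2 —bump→ 2·6 + 2 = 14 —(−1)→ 13
13 —HB6→ 2·6 + 1 —bump→ 2·7 + 1 = 15 —(−1)→ 14
14 —HB7→ 2·7 —bump→ 2·8 = 16 —(−1)→ 15
15 —HB8→ 8 + 7 —bump→ 9 + 7 = 16 —(−1)→ 15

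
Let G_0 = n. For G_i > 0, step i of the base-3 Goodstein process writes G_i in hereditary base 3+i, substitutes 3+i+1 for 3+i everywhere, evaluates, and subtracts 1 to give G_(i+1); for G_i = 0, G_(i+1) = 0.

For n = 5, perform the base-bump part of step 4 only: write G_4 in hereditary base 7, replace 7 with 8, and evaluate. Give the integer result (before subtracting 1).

4

5 —HB3→ 3 + 2 —bump→ 4 + 2 = 6 —(−1)→ 5
5 —HB4→ 4 + 1 —bump→ 5 + 1 = 6 —(−1)→ 5
5 —HB5→ 5 —bump→ 6 = 6 —(−1)→ 5
5 —HB6→ 5 —bump→ 5 = 5 —(−1)→ 4
4 —HB7→ 4 —bump→ 4 = 4 —(−1)→ 3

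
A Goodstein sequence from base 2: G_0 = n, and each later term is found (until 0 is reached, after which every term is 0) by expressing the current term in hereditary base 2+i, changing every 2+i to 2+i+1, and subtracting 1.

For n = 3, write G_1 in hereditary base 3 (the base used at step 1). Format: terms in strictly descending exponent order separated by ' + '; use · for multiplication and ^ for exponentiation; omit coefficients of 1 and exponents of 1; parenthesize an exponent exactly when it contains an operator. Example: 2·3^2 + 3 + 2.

3

3 —HB2→ 2 + 1 —bump→ 3 + 1 = 4 —(−1)→ 3
3 —HB3→ 3 —bump→ 4 = 4 —(−1)→ 3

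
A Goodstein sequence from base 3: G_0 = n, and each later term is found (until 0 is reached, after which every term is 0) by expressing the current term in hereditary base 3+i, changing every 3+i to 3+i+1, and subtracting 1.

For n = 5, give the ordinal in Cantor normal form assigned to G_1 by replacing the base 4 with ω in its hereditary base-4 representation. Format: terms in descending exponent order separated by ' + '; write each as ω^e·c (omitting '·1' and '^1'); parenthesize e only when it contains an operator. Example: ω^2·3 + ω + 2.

ω + 1

base 3: 5 = 3 + 2; at 4: 4 + 2 = 6; next = 5
base 4: 5 = 4 + 1; at 5: 5 + 1 = 6; next = 5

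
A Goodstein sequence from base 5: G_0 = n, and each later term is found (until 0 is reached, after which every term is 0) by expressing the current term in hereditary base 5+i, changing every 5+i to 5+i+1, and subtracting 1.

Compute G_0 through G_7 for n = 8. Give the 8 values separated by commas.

8, 8, 8, 8, 8, 7, 6, 5

step 0: 8 = 5 + 3; sub 6 for 5: 6 + 3; = 9; G_1 = 9−1 = 8
step 1: 8 = 6 + 2; sub 7 for 6: 7 + 2; = 9; G_2 = 9−1 = 8
step 2: 8 = 7 + 1; sub 8 for 7: 8 + 1; = 9; G_3 = 9−1 = 8
step 3: 8 = 8; sub 9 for 8: 9; = 9; G_4 = 9−1 = 8
step 4: 8 = 8; sub 10 for 9: 8; = 8; G_5 = 8−1 = 7
step 5: 7 = 7; sub 11 for 10: 7; = 7; G_6 = 7−1 = 6
step 6: 6 = 6; sub 12 for 11: 6; = 6; G_7 = 6−1 = 5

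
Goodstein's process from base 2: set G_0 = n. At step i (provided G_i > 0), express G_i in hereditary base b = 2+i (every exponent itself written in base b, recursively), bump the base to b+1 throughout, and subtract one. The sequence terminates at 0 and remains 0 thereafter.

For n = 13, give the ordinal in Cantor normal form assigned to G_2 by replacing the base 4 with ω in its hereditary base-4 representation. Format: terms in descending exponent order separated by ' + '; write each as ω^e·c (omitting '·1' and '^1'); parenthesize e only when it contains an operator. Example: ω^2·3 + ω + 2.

G_0 = 13. HB_2(13) = 2^(2 + 1) + 2^2 + 1. Bump = 109. G_1 = 108.
G_1 = 108. HB_3(108) = 3^(3 + 1) + 3^3. Bump = 1280. G_2 = 1279.
G_2 = 1279. HB_4(1279) = 4^(4 + 1) + 3·4^3 + 3·4^2 + 3·4 + 3. Bump = 16093. G_3 = 16092.

ω^(ω + 1) + ω^3·3 + ω^2·3 + ω·3 + 3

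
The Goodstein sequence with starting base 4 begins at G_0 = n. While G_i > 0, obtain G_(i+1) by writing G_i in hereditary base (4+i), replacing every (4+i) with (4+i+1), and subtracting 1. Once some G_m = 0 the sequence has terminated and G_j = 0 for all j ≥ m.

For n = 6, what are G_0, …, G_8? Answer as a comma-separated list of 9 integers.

6, 6, 6, 6, 5, 4, 3, 2, 1

[0] 6 ≡ 4 + 2 (base 4). Lift 5: 7. −1: 6.
[1] 6 ≡ 5 + 1 (base 5). Lift 6: 7. −1: 6.
[2] 6 ≡ 6 (base 6). Lift 7: 7. −1: 6.
[3] 6 ≡ 6 (base 7). Lift 8: 6. −1: 5.
[4] 5 ≡ 5 (base 8). Lift 9: 5. −1: 4.
[5] 4 ≡ 4 (base 9). Lift 10: 4. −1: 3.
[6] 3 ≡ 3 (base 10). Lift 11: 3. −1: 2.
[7] 2 ≡ 2 (base 11). Lift 12: 2. −1: 1.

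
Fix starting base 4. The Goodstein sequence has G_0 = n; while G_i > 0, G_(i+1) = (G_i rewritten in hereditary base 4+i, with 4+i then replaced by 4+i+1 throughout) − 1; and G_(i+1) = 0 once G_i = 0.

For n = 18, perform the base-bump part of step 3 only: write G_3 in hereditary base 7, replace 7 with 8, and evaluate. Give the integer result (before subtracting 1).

54

G_0=18  [base 4] 4^2 + 2  →[4↦5]→  5^2 + 2 = 27  −1 ⇒ G_1=26
G_1=26  [base 5] 5^2 + 1  →[5↦6]→  6^2 + 1 = 37  −1 ⇒ G_2=36
G_2=36  [base 6] 6^2  →[6↦7]→  7^2 = 49  −1 ⇒ G_3=48
G_3=48  [base 7] 6·7 + 6  →[7↦8]→  6·8 + 6 = 54  −1 ⇒ G_4=53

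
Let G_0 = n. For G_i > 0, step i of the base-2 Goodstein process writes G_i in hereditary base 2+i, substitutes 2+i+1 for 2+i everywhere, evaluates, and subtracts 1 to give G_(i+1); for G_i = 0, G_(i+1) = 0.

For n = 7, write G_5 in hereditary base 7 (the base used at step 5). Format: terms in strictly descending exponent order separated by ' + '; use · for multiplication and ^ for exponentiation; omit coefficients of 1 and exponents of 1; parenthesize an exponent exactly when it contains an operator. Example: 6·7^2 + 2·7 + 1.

7^7

G_0 = 7. HB_2(7) = 2^2 + 2 + 1. Bump = 31. G_1 = 30.
G_1 = 30. HB_3(30) = 3^3 + 3. Bump = 260. G_2 = 259.
G_2 = 259. HB_4(259) = 4^4 + 3. Bump = 3128. G_3 = 3127.
G_3 = 3127. HB_5(3127) = 5^5 + 2. Bump = 46658. G_4 = 46657.
G_4 = 46657. HB_6(46657) = 6^6 + 1. Bump = 823544. G_5 = 823543.
G_5 = 823543. HB_7(823543) = 7^7. Bump = 16777216. G_6 = 16777215.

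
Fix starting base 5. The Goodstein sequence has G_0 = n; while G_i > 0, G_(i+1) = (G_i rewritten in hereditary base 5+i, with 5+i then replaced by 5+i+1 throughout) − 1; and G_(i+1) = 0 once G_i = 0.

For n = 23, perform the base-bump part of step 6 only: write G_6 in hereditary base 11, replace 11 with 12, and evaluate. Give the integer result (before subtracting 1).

42

step 0: 23 = 4·5 + 3; sub 6 for 5: 4·6 + 3; = 27; G_1 = 27−1 = 26
step 1: 26 = 4·6 + 2; sub 7 for 6: 4·7 + 2; = 30; G_2 = 30−1 = 29
step 2: 29 = 4·7 + 1; sub 8 for 7: 4·8 + 1; = 33; G_3 = 33−1 = 32
step 3: 32 = 4·8; sub 9 for 8: 4·9; = 36; G_4 = 36−1 = 35
step 4: 35 = 3·9 + 8; sub 10 for 9: 3·10 + 8; = 38; G_5 = 38−1 = 37
step 5: 37 = 3·10 + 7; sub 11 for 10: 3·11 + 7; = 40; G_6 = 40−1 = 39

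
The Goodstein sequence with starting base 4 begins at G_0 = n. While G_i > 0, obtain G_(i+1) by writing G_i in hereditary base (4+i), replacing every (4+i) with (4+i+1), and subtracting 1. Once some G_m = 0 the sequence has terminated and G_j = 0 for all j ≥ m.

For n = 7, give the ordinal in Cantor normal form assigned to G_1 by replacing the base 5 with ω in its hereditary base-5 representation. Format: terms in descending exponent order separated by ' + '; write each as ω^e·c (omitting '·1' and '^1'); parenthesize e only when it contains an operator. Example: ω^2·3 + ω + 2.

ω + 2

i=0: 7 = 4 + 3 (b=4); 4→5: 5 + 3 = 8; 8−1 = 7
i=1: 7 = 5 + 2 (b=5); 5→6: 6 + 2 = 8; 8−1 = 7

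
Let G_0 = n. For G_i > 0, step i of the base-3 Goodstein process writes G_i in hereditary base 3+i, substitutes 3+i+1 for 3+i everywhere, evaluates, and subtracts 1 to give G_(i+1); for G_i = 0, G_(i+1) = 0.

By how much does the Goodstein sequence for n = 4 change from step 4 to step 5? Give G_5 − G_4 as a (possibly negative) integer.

step 0: 4 = 3 + 1; sub 4 for 3: 4 + 1; = 5; G_1 = 5−1 = 4
step 1: 4 = 4; sub 5 for 4: 5; = 5; G_2 = 5−1 = 4
step 2: 4 = 4; sub 6 for 5: 4; = 4; G_3 = 4−1 = 3
step 3: 3 = 3; sub 7 for 6: 3; = 3; G_4 = 3−1 = 2
step 4: 2 = 2; sub 8 for 7: 2; = 2; G_5 = 2−1 = 1

-1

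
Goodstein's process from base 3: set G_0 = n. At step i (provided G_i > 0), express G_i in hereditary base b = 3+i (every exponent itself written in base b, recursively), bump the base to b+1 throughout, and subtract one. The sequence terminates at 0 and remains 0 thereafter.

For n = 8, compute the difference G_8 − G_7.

0

8 —HB3→ 2·3 + 2 —bump→ 2·4 + 2 = 10 —(−1)→ 9
9 —HB4→ 2·4 + 1 —bump→ 2·5 + 1 = 11 —(−1)→ 10
10 —HB5→ 2·5 —bump→ 2·6 = 12 —(−1)→ 11
11 —HB6→ 6 + 5 —bump→ 7 + 5 = 12 —(−1)→ 11
11 —HB7→ 7 + 4 —bump→ 8 + 4 = 12 —(−1)→ 11
11 —HB8→ 8 + 3 —bump→ 9 + 3 = 12 —(−1)→ 11
11 —HB9→ 9 + 2 —bump→ 10 + 2 = 12 —(−1)→ 11
11 —HB10→ 10 + 1 —bump→ 11 + 1 = 12 —(−1)→ 11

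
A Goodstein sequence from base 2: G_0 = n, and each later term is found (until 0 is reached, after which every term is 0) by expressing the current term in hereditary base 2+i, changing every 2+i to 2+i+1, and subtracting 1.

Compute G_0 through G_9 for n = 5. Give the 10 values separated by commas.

5, 27, 255, 467, 775, 1197, 1751, 2454, 3325, 4382

(0) 5|_2 = 2^2 + 1 ↦ 3^3 + 1|_3 = 28 ⇒ 27
(1) 27|_3 = 3^3 ↦ 4^4|_4 = 256 ⇒ 255
(2) 255|_4 = 3·4^3 + 3·4^2 + 3·4 + 3 ↦ 3·5^3 + 3·5^2 + 3·5 + 3|_5 = 468 ⇒ 467
(3) 467|_5 = 3·5^3 + 3·5^2 + 3·5 + 2 ↦ 3·6^3 + 3·6^2 + 3·6 + 2|_6 = 776 ⇒ 775
(4) 775|_6 = 3·6^3 + 3·6^2 + 3·6 + 1 ↦ 3·7^3 + 3·7^2 + 3·7 + 1|_7 = 1198 ⇒ 1197
(5) 1197|_7 = 3·7^3 + 3·7^2 + 3·7 ↦ 3·8^3 + 3·8^2 + 3·8|_8 = 1752 ⇒ 1751
(6) 1751|_8 = 3·8^3 + 3·8^2 + 2·8 + 7 ↦ 3·9^3 + 3·9^2 + 2·9 + 7|_9 = 2455 ⇒ 2454
(7) 2454|_9 = 3·9^3 + 3·9^2 + 2·9 + 6 ↦ 3·10^3 + 3·10^2 + 2·10 + 6|_10 = 3326 ⇒ 3325
(8) 3325|_10 = 3·10^3 + 3·10^2 + 2·10 + 5 ↦ 3·11^3 + 3·11^2 + 2·11 + 5|_11 = 4383 ⇒ 4382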